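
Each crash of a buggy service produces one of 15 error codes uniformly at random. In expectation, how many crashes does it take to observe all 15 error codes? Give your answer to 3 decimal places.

Split into phases: going from k distinct to k+1 distinct takes on average 15/(15-k) crashes.
E[T] = 15/15 + 15/14 + 15/13 + ... + 15/2 + 15/1 = 15·H_{15}.
H_{15} = 3.3182, so E[T] = 49.7734.

49.773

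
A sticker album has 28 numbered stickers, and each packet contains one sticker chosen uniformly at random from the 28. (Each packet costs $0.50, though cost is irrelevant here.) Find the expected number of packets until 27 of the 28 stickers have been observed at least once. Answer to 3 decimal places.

With k distinct stickers already seen, the next new one arrives after an expected 28/(28-k) packets.
Sum over k = 0,...,26: E = 28/28 + 28/27 + 28/26 + ... + 28/3 + 28/2 = 81.9608.

81.961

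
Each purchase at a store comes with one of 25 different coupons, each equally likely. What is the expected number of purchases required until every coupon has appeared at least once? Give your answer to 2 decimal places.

Split into phases: going from k distinct to k+1 distinct takes on average 25/(25-k) purchases.
E[T] = 25/25 + 25/24 + 25/23 + ... + 25/2 + 25/1 = 25·H_{25}.
H_{25} = 3.816, so E[T] = 95.399.

95.40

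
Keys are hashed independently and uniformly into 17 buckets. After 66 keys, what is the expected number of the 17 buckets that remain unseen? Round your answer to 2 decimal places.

0.31

For each bucket, P(unseen after 66) = (16/17)^66 = 0.018.
By linearity of expectation, E[unseen] = 17·(16/17)^66 = 0.311.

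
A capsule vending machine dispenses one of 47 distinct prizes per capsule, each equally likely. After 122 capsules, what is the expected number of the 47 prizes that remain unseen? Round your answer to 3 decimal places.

For each prize, P(unseen after 122) = (46/47)^122 = 0.0725.
By linearity of expectation, E[unseen] = 47·(46/47)^122 = 3.4089.

3.409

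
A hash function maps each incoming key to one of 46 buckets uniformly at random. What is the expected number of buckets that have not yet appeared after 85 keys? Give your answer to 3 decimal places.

7.102

For each bucket, P(unseen after 85) = (45/46)^85 = 0.1544.
By linearity of expectation, E[unseen] = 46·(45/46)^85 = 7.1024.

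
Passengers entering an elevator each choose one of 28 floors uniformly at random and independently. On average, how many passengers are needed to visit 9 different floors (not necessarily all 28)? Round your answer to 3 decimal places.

10.624

Going from k to k+1 distinct takes a geometric number of passengers with mean 28/(28-k).
Sum over k = 0,...,8: E = 28/28 + 28/27 + 28/26 + ... + 28/21 + 28/20 = 10.6241.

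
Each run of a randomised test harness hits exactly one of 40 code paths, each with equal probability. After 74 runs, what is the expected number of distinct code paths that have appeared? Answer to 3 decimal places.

For each code path, P(seen in 74 runs) = 1 - (39/40)^74 = 0.8464.
By linearity of expectation, E[distinct seen] = 40·(1 - (39/40)^74) = 33.8567.

33.857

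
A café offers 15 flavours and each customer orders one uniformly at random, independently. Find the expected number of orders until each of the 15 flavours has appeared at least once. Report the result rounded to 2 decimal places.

Split into phases: going from k distinct to k+1 distinct takes on average 15/(15-k) orders.
E[T] = 15/15 + 15/14 + 15/13 + ... + 15/2 + 15/1 = 15·H_{15}.
H_{15} = 3.318, so E[T] = 49.773.

49.77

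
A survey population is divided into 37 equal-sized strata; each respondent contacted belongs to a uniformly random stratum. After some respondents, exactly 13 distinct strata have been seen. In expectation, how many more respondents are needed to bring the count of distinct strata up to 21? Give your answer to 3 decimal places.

14.623

The wait to go from k to k+1 distinct strata is geometric with mean 37/(37-k).
Sum over k = 13,...,20: E = 37/24 + 37/23 + 37/22 + ... + 37/18 + 37/17 = 14.6235.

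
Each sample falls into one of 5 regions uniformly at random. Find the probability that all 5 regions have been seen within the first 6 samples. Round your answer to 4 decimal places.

Let A_i be the event that region i is missing after 6 samples. By inclusion–exclusion on the A_i,
P(all seen) = Σ_{j=0}^{5} (-1)^j C(5,j)((5-j)/5)^6
= 1.00000 - 1.31072 + 0.46656 - 0.04096 + 0.00032 - 0.00000
= 0.11520.

0.1152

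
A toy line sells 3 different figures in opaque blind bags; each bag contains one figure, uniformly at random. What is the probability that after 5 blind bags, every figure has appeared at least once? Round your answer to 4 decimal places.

Let A_i be the event that figure i is missing after 5 blind bags. By inclusion–exclusion on the A_i,
P(all seen) = Σ_{j=0}^{3} (-1)^j C(3,j)((3-j)/3)^5
= 1.00000 - 0.39506 + 0.01235 - 0.00000
= 0.61728.

0.6173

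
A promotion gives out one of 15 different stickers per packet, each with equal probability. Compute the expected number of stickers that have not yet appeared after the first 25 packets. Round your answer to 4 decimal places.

For each sticker, P(unseen after 25) = (14/15)^25 = 0.17820.
By linearity of expectation, E[unseen] = 15·(14/15)^25 = 2.67307.

2.6731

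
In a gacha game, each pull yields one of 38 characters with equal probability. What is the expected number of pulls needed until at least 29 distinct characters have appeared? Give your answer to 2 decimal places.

Going from k to k+1 distinct takes a geometric number of pulls with mean 38/(38-k).
Sum over k = 0,...,28: E = 38/38 + 38/37 + 38/36 + ... + 38/11 + 38/10 = 53.159.

53.16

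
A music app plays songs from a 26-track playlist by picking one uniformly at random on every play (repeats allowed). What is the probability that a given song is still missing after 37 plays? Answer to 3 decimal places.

0.234

Each play misses the fixed song with probability (26-1)/26 = 25/26, independently.
P(still missing after 37) = (25/26)^37 = 0.2343.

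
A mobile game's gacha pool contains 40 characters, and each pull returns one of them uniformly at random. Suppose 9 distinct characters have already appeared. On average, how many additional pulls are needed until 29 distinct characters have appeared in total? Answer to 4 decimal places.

From k distinct to k+1 distinct takes on average 40/(40-k) pulls.
Sum over k = 9,...,28: E = 40/31 + 40/30 + 40/29 + ... + 40/13 + 40/12 = 40.29471.

40.2947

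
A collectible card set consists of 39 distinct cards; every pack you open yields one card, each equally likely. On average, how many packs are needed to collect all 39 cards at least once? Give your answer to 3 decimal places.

The wait to go from k to k+1 distinct cards is geometric with mean 39/(39-k).
E[T] = 39/39 + 39/38 + 39/37 + ... + 39/2 + 39/1 = 39·H_{39}.
H_{39} = 4.2535, so E[T] = 165.8882.

165.888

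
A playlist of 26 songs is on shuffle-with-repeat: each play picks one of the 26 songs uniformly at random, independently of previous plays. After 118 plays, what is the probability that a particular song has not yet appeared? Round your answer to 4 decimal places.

On each play the fixed song fails to appear with probability 25/26.
P(still missing after 118) = (25/26)^118 = 0.00977.

0.0098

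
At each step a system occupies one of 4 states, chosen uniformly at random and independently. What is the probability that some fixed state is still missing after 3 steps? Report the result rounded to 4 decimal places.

Each step misses the fixed state with probability (4-1)/4 = 3/4, independently.
P(still missing after 3) = (3/4)^3 = 0.42188.

0.4219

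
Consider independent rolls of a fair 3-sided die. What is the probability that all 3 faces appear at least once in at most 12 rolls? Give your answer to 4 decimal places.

Let A_i be the event that face i is missing after 12 rolls. By inclusion–exclusion on the A_i,
P(all seen) = Σ_{j=0}^{3} (-1)^j C(3,j)((3-j)/3)^12
= 1.00000 - 0.02312 + 0.00001 - 0.00000
= 0.97688.

0.9769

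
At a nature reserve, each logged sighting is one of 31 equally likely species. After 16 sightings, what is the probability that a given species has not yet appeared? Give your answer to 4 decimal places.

On each sighting the fixed species fails to appear with probability 30/31.
P(still missing after 16) = (30/31)^16 = 0.59177.

0.5918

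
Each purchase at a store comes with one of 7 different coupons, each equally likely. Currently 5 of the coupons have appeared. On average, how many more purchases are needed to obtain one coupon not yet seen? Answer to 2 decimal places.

3.50

The number of purchases until the next new coupon is geometric with success probability 2/7, so its mean is 7/2.
E = 7/2 = 3.500.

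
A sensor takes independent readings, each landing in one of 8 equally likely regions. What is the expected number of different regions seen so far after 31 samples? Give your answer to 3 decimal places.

7.873

For each region, P(seen in 31 samples) = 1 - (7/8)^31 = 0.9841.
By linearity of expectation, E[distinct seen] = 8·(1 - (7/8)^31) = 7.8726.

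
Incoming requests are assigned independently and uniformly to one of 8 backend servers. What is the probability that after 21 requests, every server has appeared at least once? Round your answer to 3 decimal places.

0.579

By inclusion–exclusion over which servers are missing,
P(all seen) = Σ_{j=0}^{8} (-1)^j C(8,j)((8-j)/8)^21
= 1.0000 - 0.4845 + 0.0666 - 0.0029 + 0.0000 - 0.0000 + 0.0000 - 0.0000 + 0.0000
= 0.5793.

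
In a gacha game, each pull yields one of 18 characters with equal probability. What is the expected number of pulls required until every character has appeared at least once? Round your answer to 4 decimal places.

After k distinct characters have appeared, the next pull gives a new one with probability (18-k)/18, so the expected wait for the (k+1)-th is 18/(18-k).
E[T] = 18/18 + 18/17 + 18/16 + ... + 18/2 + 18/1 = 18·H_{18}.
H_{18} = 3.49511, so E[T] = 62.91195.

62.9119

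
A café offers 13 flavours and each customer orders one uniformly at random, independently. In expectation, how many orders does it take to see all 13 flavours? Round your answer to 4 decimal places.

41.3417

After k distinct flavours have appeared, the next order gives a new one with probability (13-k)/13, so the expected wait for the (k+1)-th is 13/(13-k).
E[T] = 13/13 + 13/12 + 13/11 + ... + 13/2 + 13/1 = 13·H_{13}.
H_{13} = 3.18013, so E[T] = 41.34174.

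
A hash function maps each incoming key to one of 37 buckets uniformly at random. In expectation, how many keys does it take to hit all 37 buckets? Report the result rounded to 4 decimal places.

After k distinct buckets have appeared, the next key gives a new one with probability (37-k)/37, so the expected wait for the (k+1)-th is 37/(37-k).
E[T] = 37/37 + 37/36 + 37/35 + ... + 37/2 + 37/1 = 37·H_{37}.
H_{37} = 4.20159, so E[T] = 155.45869.

155.4587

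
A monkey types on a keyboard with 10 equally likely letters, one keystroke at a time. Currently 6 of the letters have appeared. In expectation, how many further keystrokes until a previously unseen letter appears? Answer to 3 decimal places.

The number of keystrokes until the next new letter is geometric with success probability 4/10, so its mean is 10/4.
E = 10/4 = 2.5000.

2.500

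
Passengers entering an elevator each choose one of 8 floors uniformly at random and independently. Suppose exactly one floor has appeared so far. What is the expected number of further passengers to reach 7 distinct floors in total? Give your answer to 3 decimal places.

12.743

With k distinct floors already seen, the next new one takes an expected 8/(8-k) passengers.
Sum over k = 1,...,6: E = 8/7 + 8/6 + 8/5 + 8/4 + 8/3 + 8/2 = 12.7429.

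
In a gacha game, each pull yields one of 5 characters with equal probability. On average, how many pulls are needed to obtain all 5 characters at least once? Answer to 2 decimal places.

11.42

Split into phases: going from k distinct to k+1 distinct takes on average 5/(5-k) pulls.
E[T] = 5/5 + 5/4 + 5/3 + 5/2 + 5/1 = 5·H_{5}.
H_{5} = 2.283, so E[T] = 11.417.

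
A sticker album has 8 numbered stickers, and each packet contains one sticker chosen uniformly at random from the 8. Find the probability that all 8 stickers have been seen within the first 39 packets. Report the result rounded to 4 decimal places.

By inclusion–exclusion over which stickers are missing,
P(all seen) = Σ_{j=0}^{8} (-1)^j C(8,j)((8-j)/8)^39
= 1.00000 - 0.04379 + 0.00038 - 0.00000 + 0.00000 - 0.00000 + 0.00000 - 0.00000 + 0.00000
= 0.95658.

0.9566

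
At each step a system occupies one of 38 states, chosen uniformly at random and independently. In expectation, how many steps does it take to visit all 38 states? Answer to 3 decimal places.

After k distinct states have appeared, the next step gives a new one with probability (38-k)/38, so the expected wait for the (k+1)-th is 38/(38-k).
E[T] = 38/38 + 38/37 + 38/36 + ... + 38/2 + 38/1 = 38·H_{38}.
H_{38} = 4.2279, so E[T] = 160.6603.

160.660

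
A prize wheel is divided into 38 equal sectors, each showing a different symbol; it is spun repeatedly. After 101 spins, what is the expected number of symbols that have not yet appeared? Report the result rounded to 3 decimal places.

2.570

For each symbol, P(unseen after 101) = (37/38)^101 = 0.0676.
By linearity of expectation, E[unseen] = 38·(37/38)^101 = 2.5705.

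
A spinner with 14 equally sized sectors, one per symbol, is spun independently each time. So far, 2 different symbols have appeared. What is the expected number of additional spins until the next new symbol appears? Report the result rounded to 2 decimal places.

1.17

Each spin yields a new symbol with probability (14-2)/14 = 12/14, so the wait is geometric with mean 14/12.
E = 14/12 = 1.167.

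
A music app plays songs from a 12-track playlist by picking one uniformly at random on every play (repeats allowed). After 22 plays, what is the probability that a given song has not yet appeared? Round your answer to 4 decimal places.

0.1475

On each play the fixed song fails to appear with probability 11/12.
P(still missing after 22) = (11/12)^22 = 0.14745.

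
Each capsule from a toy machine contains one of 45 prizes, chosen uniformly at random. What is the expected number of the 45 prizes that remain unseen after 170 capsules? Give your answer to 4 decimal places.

0.9864

For each prize, P(unseen after 170) = (44/45)^170 = 0.02192.
By linearity of expectation, E[unseen] = 45·(44/45)^170 = 0.98637.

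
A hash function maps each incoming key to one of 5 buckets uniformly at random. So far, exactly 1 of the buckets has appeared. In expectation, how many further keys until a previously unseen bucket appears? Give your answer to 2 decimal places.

1.25

Each key yields a new bucket with probability (5-1)/5 = 4/5, so the wait is geometric with mean 5/4.
E = 5/4 = 1.250.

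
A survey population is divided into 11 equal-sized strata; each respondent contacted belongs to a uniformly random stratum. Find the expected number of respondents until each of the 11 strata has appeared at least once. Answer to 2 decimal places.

33.22

The wait to go from k to k+1 distinct strata is geometric with mean 11/(11-k).
E[T] = 11/11 + 11/10 + 11/9 + ... + 11/2 + 11/1 = 11·H_{11}.
H_{11} = 3.020, so E[T] = 33.219.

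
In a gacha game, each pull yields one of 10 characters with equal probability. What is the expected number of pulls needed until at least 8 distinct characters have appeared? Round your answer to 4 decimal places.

14.2897

With k distinct characters already seen, the next new one arrives after an expected 10/(10-k) pulls.
Sum over k = 0,...,7: E = 10/10 + 10/9 + 10/8 + ... + 10/4 + 10/3 = 14.28968.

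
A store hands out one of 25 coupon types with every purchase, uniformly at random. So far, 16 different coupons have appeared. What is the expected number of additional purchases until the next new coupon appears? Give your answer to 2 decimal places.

The number of purchases until the next new coupon is geometric with success probability 9/25, so its mean is 25/9.
E = 25/9 = 2.778.

2.78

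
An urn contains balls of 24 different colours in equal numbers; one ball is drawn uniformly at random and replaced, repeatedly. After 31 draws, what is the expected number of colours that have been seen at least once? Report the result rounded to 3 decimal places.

For each colour, P(seen in 31 draws) = 1 - (23/24)^31 = 0.7327.
By linearity of expectation, E[distinct seen] = 24·(1 - (23/24)^31) = 17.5846.

17.585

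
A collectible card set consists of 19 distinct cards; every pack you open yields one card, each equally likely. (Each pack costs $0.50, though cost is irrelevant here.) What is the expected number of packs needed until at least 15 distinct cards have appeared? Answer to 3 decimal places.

27.824

Going from k to k+1 distinct takes a geometric number of packs with mean 19/(19-k).
Sum over k = 0,...,14: E = 19/19 + 19/18 + 19/17 + ... + 19/6 + 19/5 = 27.8237.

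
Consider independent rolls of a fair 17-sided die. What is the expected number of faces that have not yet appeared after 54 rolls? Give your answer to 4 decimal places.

For each face, P(unseen after 54) = (16/17)^54 = 0.03786.
By linearity of expectation, E[unseen] = 17·(16/17)^54 = 0.64370.

0.6437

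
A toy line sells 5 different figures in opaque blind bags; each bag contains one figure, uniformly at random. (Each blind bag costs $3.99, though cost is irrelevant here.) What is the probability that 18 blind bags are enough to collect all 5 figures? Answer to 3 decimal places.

0.911

By inclusion–exclusion over which figures are missing,
P(all seen) = Σ_{j=0}^{5} (-1)^j C(5,j)((5-j)/5)^18
= 1.0000 - 0.0901 + 0.0010 - 0.0000 + 0.0000 - 0.0000
= 0.9109.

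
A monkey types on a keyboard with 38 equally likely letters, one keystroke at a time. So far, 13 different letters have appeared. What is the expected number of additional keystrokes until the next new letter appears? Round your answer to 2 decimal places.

Each keystroke yields a new letter with probability (38-13)/38 = 25/38, so the wait is geometric with mean 38/25.
E = 38/25 = 1.520.

1.52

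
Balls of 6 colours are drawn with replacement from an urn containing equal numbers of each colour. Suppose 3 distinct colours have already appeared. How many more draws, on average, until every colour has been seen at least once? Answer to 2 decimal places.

With k distinct colours already seen, the next new one takes an expected 6/(6-k) draws.
Sum over k = 3,...,5: E = 6/3 + 6/2 + 6/1 = 11.000.

11.00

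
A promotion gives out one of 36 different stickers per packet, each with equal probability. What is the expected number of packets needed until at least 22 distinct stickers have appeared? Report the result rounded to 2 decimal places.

With k distinct stickers already seen, the next new one arrives after an expected 36/(36-k) packets.
Sum over k = 0,...,21: E = 36/36 + 36/35 + 36/34 + ... + 36/16 + 36/15 = 33.228.

33.23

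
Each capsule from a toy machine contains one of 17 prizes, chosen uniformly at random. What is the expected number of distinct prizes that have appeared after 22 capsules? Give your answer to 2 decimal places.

12.52

For each prize, P(seen in 22 capsules) = 1 - (16/17)^22 = 0.737.
By linearity of expectation, E[distinct seen] = 17·(1 - (16/17)^22) = 12.521.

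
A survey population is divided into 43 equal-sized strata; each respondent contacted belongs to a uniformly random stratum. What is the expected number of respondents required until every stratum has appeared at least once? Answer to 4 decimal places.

187.0499

The wait to go from k to k+1 distinct strata is geometric with mean 43/(43-k).
E[T] = 43/43 + 43/42 + 43/41 + ... + 43/2 + 43/1 = 43·H_{43}.
H_{43} = 4.35000, so E[T] = 187.04994.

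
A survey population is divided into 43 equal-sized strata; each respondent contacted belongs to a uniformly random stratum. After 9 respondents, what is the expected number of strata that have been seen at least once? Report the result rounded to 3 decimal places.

8.207

For each stratum, P(seen in 9 respondents) = 1 - (42/43)^9 = 0.1909.
By linearity of expectation, E[distinct seen] = 43·(1 - (42/43)^9) = 8.2067.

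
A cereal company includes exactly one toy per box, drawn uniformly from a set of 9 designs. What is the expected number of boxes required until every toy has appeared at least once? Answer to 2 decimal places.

Split into phases: going from k distinct to k+1 distinct takes on average 9/(9-k) boxes.
E[T] = 9/9 + 9/8 + 9/7 + ... + 9/2 + 9/1 = 9·H_{9}.
H_{9} = 2.829, so E[T] = 25.461.

25.46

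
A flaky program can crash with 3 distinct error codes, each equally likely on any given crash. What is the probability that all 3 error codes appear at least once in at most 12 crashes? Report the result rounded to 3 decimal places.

0.977

By inclusion–exclusion over which error codes are missing,
P(all seen) = Σ_{j=0}^{3} (-1)^j C(3,j)((3-j)/3)^12
= 1.0000 - 0.0231 + 0.0000 - 0.0000
= 0.9769.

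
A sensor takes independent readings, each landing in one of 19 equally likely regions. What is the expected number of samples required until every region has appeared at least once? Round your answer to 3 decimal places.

Split into phases: going from k distinct to k+1 distinct takes on average 19/(19-k) samples.
E[T] = 19/19 + 19/18 + 19/17 + ... + 19/2 + 19/1 = 19·H_{19}.
H_{19} = 3.5477, so E[T] = 67.4071.

67.407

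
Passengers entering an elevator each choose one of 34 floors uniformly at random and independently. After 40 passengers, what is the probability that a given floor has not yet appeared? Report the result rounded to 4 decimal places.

0.3030

On each passenger the fixed floor fails to appear with probability 33/34.
P(still missing after 40) = (33/34)^40 = 0.30297.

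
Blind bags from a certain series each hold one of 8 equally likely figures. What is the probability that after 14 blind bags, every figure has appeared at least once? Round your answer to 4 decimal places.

0.1917

By inclusion–exclusion over which figures are missing,
P(all seen) = Σ_{j=0}^{8} (-1)^j C(8,j)((8-j)/8)^14
= 1.00000 - 1.23368 + 0.49890 - 0.07772 + 0.00427 - 0.00006 + 0.00000 - 0.00000 + 0.00000
= 0.19172.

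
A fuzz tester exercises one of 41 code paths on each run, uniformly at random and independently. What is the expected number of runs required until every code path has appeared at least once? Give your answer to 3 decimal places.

176.420

The wait to go from k to k+1 distinct code paths is geometric with mean 41/(41-k).
E[T] = 41/41 + 41/40 + 41/39 + ... + 41/2 + 41/1 = 41·H_{41}.
H_{41} = 4.3029, so E[T] = 176.4203.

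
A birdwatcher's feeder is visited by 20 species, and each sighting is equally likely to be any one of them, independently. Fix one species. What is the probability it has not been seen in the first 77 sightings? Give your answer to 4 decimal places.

0.0193

On each sighting the fixed species fails to appear with probability 19/20.
P(still missing after 77) = (19/20)^77 = 0.01926.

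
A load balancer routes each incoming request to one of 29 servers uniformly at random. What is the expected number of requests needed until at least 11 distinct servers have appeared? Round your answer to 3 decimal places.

13.530

Going from k to k+1 distinct takes a geometric number of requests with mean 29/(29-k).
Sum over k = 0,...,10: E = 29/29 + 29/28 + 29/27 + ... + 29/20 + 29/19 = 13.5298.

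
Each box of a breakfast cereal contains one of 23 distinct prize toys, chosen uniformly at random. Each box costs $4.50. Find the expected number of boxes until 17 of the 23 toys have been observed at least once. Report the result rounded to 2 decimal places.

Going from k to k+1 distinct takes a geometric number of boxes with mean 23/(23-k).
Sum over k = 0,...,16: E = 23/23 + 23/22 + 23/21 + ... + 23/8 + 23/7 = 29.539.

29.54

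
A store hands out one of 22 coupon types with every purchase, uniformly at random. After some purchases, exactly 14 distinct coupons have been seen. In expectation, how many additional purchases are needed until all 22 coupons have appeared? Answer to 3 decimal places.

59.793

The wait to go from k to k+1 distinct coupons is geometric with mean 22/(22-k).
Sum over k = 14,...,21: E = 22/8 + 22/7 + 22/6 + ... + 22/2 + 22/1 = 59.7929.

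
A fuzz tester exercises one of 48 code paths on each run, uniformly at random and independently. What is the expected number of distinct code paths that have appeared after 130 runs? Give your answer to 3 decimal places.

44.891

For each code path, P(seen in 130 runs) = 1 - (47/48)^130 = 0.9352.
By linearity of expectation, E[distinct seen] = 48·(1 - (47/48)^130) = 44.8911.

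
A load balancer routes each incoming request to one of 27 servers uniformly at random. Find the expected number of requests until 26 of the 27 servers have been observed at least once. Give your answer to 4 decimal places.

With k distinct servers already seen, the next new one arrives after an expected 27/(27-k) requests.
Sum over k = 0,...,25: E = 27/27 + 27/26 + 27/25 + ... + 27/3 + 27/2 = 78.06933.

78.0693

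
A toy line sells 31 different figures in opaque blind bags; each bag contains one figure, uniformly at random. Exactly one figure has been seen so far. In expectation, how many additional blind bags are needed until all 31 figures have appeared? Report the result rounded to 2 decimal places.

123.84

With k distinct figures already seen, the next new one takes an expected 31/(31-k) blind bags.
Sum over k = 1,...,30: E = 31/30 + 31/29 + 31/28 + ... + 31/2 + 31/1 = 123.845.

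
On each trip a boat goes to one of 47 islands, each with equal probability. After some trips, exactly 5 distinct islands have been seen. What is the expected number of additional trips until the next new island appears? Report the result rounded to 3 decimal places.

1.119

The number of trips until the next new island is geometric with success probability 42/47, so its mean is 47/42.
E = 47/42 = 1.1190.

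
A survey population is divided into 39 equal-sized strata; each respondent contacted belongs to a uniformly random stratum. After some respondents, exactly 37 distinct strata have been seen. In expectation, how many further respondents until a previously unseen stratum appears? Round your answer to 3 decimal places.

Each respondent yields a new stratum with probability (39-37)/39 = 2/39, so the wait is geometric with mean 39/2.
E = 39/2 = 19.5000.

19.500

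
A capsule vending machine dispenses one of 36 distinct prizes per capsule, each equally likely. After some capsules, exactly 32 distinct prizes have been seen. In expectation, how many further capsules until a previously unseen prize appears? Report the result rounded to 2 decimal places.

The number of capsules until the next new prize is geometric with success probability 4/36, so its mean is 36/4.
E = 36/4 = 9.000.

9.00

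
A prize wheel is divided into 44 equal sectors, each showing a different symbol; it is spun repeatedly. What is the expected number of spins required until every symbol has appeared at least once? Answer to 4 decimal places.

Split into phases: going from k distinct to k+1 distinct takes on average 44/(44-k) spins.
E[T] = 44/44 + 44/43 + 44/42 + ... + 44/2 + 44/1 = 44·H_{44}.
H_{44} = 4.37273, so E[T] = 192.39994.

192.3999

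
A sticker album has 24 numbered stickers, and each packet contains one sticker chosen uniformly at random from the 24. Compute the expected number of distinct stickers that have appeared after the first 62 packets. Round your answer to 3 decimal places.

22.285

For each sticker, P(seen in 62 packets) = 1 - (23/24)^62 = 0.9285.
By linearity of expectation, E[distinct seen] = 24·(1 - (23/24)^62) = 22.2851.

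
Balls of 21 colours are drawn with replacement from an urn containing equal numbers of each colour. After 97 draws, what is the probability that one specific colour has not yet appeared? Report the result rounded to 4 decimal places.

On each draw the fixed colour fails to appear with probability 20/21.
P(still missing after 97) = (20/21)^97 = 0.00880.

0.0088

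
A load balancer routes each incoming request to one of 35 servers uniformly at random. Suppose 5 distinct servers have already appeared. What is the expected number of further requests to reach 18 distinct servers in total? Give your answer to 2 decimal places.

19.44

From k distinct to k+1 distinct takes on average 35/(35-k) requests.
Sum over k = 5,...,17: E = 35/30 + 35/29 + 35/28 + ... + 35/19 + 35/18 = 19.440.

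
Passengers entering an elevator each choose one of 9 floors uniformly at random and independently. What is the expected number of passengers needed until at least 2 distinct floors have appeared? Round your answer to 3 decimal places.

Going from k to k+1 distinct takes a geometric number of passengers with mean 9/(9-k).
Sum over k = 0,...,1: E = 9/9 + 9/8 = 2.1250.

2.125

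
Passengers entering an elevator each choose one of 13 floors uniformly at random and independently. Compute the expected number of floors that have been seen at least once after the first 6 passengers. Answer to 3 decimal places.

4.958

For each floor, P(seen in 6 passengers) = 1 - (12/13)^6 = 0.3814.
By linearity of expectation, E[distinct seen] = 13·(1 - (12/13)^6) = 4.9579.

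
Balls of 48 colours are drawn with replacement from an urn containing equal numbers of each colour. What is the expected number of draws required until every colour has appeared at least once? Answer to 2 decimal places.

214.02

Split into phases: going from k distinct to k+1 distinct takes on average 48/(48-k) draws.
E[T] = 48/48 + 48/47 + 48/46 + ... + 48/2 + 48/1 = 48·H_{48}.
H_{48} = 4.459, so E[T] = 214.022.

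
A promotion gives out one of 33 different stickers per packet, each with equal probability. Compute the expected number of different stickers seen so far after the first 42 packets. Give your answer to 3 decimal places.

23.938

For each sticker, P(seen in 42 packets) = 1 - (32/33)^42 = 0.7254.
By linearity of expectation, E[distinct seen] = 33·(1 - (32/33)^42) = 23.9379.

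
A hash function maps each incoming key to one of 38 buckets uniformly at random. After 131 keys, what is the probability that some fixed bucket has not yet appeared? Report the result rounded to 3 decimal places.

On each key the fixed bucket fails to appear with probability 37/38.
P(still missing after 131) = (37/38)^131 = 0.0304.

0.030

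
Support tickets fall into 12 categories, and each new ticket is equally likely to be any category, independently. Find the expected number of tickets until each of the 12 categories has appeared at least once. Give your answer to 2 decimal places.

37.24

The wait to go from k to k+1 distinct categories is geometric with mean 12/(12-k).
E[T] = 12/12 + 12/11 + 12/10 + ... + 12/2 + 12/1 = 12·H_{12}.
H_{12} = 3.103, so E[T] = 37.239.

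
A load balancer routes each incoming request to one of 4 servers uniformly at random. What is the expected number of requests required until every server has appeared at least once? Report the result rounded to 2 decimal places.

Split into phases: going from k distinct to k+1 distinct takes on average 4/(4-k) requests.
E[T] = 4/4 + 4/3 + 4/2 + 4/1 = 4·H_{4}.
H_{4} = 2.083, so E[T] = 8.333.

8.33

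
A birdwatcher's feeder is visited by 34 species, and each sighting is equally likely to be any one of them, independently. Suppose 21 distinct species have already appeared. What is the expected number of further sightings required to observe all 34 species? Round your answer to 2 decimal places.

108.12

The wait to go from k to k+1 distinct species is geometric with mean 34/(34-k).
Sum over k = 21,...,33: E = 34/13 + 34/12 + 34/11 + ... + 34/2 + 34/1 = 108.125.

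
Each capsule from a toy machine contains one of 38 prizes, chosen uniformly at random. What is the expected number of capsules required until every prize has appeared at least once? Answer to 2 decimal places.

160.66

After k distinct prizes have appeared, the next capsule gives a new one with probability (38-k)/38, so the expected wait for the (k+1)-th is 38/(38-k).
E[T] = 38/38 + 38/37 + 38/36 + ... + 38/2 + 38/1 = 38·H_{38}.
H_{38} = 4.228, so E[T] = 160.660.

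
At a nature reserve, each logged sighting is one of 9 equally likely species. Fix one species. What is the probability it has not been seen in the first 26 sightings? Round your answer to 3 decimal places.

Each sighting misses the fixed species with probability (9-1)/9 = 8/9, independently.
P(still missing after 26) = (8/9)^26 = 0.0468.

0.047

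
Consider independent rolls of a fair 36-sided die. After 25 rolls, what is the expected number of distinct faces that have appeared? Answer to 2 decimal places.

For each face, P(seen in 25 rolls) = 1 - (35/36)^25 = 0.506.
By linearity of expectation, E[distinct seen] = 36·(1 - (35/36)^25) = 18.199.

18.20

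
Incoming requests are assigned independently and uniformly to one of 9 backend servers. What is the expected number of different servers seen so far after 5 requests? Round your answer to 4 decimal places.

4.0056

For each server, P(seen in 5 requests) = 1 - (8/9)^5 = 0.44507.
By linearity of expectation, E[distinct seen] = 9·(1 - (8/9)^5) = 4.00564.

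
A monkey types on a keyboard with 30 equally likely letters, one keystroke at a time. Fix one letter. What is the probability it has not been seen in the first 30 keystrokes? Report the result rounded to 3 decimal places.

0.362

Each keystroke misses the fixed letter with probability (30-1)/30 = 29/30, independently.
P(still missing after 30) = (29/30)^30 = 0.3617.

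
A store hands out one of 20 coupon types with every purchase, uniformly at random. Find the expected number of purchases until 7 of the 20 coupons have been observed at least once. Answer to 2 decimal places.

Going from k to k+1 distinct takes a geometric number of purchases with mean 20/(20-k).
Sum over k = 0,...,6: E = 20/20 + 20/19 + 20/18 + ... + 20/15 + 20/14 = 8.352.

8.35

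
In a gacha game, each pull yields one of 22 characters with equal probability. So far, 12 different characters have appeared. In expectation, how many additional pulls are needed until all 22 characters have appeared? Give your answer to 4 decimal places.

From k distinct to k+1 distinct takes on average 22/(22-k) pulls.
Sum over k = 12,...,21: E = 22/10 + 22/9 + 22/8 + ... + 22/2 + 22/1 = 64.43730.

64.4373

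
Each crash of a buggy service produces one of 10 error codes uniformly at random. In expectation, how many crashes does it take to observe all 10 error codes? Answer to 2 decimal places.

Split into phases: going from k distinct to k+1 distinct takes on average 10/(10-k) crashes.
E[T] = 10/10 + 10/9 + 10/8 + ... + 10/2 + 10/1 = 10·H_{10}.
H_{10} = 2.929, so E[T] = 29.290.

29.29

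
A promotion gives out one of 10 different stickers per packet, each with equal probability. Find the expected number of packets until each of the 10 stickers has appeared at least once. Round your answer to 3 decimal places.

29.290

The wait to go from k to k+1 distinct stickers is geometric with mean 10/(10-k).
E[T] = 10/10 + 10/9 + 10/8 + ... + 10/2 + 10/1 = 10·H_{10}.
H_{10} = 2.9290, so E[T] = 29.2897.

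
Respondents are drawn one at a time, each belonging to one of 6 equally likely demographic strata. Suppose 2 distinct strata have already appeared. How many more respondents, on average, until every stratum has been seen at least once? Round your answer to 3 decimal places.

With k distinct strata already seen, the next new one takes an expected 6/(6-k) respondents.
Sum over k = 2,...,5: E = 6/4 + 6/3 + 6/2 + 6/1 = 12.5000.

12.500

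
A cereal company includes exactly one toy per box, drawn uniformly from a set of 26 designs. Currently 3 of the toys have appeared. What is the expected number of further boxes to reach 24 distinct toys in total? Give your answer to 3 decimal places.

With k distinct toys already seen, the next new one takes an expected 26/(26-k) boxes.
Sum over k = 3,...,23: E = 26/23 + 26/22 + 26/21 + ... + 26/4 + 26/3 = 58.0916.

58.092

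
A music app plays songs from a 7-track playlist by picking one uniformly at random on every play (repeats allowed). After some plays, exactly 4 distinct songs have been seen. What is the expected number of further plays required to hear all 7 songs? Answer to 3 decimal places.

12.833

From k distinct to k+1 distinct takes on average 7/(7-k) plays.
Sum over k = 4,...,6: E = 7/3 + 7/2 + 7/1 = 12.8333.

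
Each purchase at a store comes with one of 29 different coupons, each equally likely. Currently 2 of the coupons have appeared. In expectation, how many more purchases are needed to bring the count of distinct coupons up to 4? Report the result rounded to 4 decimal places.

2.1895

With k distinct coupons already seen, the next new one takes an expected 29/(29-k) purchases.
Sum over k = 2,...,3: E = 29/27 + 29/26 = 2.18946.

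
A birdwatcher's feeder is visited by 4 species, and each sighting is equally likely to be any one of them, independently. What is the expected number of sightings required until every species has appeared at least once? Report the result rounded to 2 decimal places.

The wait to go from k to k+1 distinct species is geometric with mean 4/(4-k).
E[T] = 4/4 + 4/3 + 4/2 + 4/1 = 4·H_{4}.
H_{4} = 2.083, so E[T] = 8.333.

8.33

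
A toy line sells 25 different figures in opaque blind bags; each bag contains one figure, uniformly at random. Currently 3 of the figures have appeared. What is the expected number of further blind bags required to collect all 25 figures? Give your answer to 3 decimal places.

92.270

The wait to go from k to k+1 distinct figures is geometric with mean 25/(25-k).
Sum over k = 3,...,24: E = 25/22 + 25/21 + 25/20 + ... + 25/2 + 25/1 = 92.2703.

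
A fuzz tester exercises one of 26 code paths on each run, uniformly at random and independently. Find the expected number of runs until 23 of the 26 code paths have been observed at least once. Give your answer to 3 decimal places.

52.548

Going from k to k+1 distinct takes a geometric number of runs with mean 26/(26-k).
Sum over k = 0,...,22: E = 26/26 + 26/25 + 26/24 + ... + 26/5 + 26/4 = 52.5482.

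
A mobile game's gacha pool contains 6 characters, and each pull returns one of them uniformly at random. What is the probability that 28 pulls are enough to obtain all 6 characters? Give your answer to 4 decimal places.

Let A_i be the event that character i is missing after 28 pulls. By inclusion–exclusion on the A_i,
P(all seen) = Σ_{j=0}^{6} (-1)^j C(6,j)((6-j)/6)^28
= 1.00000 - 0.03640 + 0.00018 - 0.00000 + 0.00000 - 0.00000 + 0.00000
= 0.96378.

0.9638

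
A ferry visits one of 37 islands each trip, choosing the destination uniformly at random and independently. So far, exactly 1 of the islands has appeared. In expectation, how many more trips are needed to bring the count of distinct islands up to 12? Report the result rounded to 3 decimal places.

13.268

From k distinct to k+1 distinct takes on average 37/(37-k) trips.
Sum over k = 1,...,11: E = 37/36 + 37/35 + 37/34 + ... + 37/27 + 37/26 = 13.2682.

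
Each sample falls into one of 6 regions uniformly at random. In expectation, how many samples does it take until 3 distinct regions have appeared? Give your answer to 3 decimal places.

Going from k to k+1 distinct takes a geometric number of samples with mean 6/(6-k).
Sum over k = 0,...,2: E = 6/6 + 6/5 + 6/4 = 3.7000.

3.700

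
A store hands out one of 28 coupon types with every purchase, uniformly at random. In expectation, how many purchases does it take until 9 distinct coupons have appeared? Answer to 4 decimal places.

With k distinct coupons already seen, the next new one arrives after an expected 28/(28-k) purchases.
Sum over k = 0,...,8: E = 28/28 + 28/27 + 28/26 + ... + 28/21 + 28/20 = 10.62408.

10.6241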